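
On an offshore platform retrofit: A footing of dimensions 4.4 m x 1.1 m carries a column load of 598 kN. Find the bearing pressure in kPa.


A = 4.4 * 1.1 = 4.84 m^2
q = P / A = 598 / 4.84
= 123.5537 kPa

123.5537 kPa


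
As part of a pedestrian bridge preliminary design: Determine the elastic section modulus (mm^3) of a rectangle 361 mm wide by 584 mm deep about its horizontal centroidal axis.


S = b * h^2 / 6
= 361 * 584^2 / 6
= 361 * 341056 / 6
= 20520202.67 mm^3

20520202.67 mm^3


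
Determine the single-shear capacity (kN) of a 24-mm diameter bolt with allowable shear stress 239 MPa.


A = pi * d^2 / 4 = pi * 24^2 / 4 = 452.3893 mm^2
V = f_v * A / 1000 = 239 * 452.3893 / 1000
= 108.1211 kN

108.1211 kN


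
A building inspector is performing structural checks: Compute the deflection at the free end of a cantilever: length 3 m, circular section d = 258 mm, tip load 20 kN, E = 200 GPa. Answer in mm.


I = pi * d^4 / 64 = pi * 258^4 / 64 = 217494722.14 mm^4
L = 3000.0 mm, P = 20000.0 N, E = 200000.0 MPa
delta = P * L^3 / (3 * E * I)
= 20000.0 * 3000.0^3 / (3 * 200000.0 * 217494722.14)
= 4.138 mm

4.138 mm


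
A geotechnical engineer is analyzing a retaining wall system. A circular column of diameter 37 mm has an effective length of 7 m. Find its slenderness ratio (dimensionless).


Radius of gyration r = d / 4 = 37 / 4 = 9.25 mm
L_eff = 7000.0 mm
Slenderness ratio = L / r = 7000.0 / 9.25 = 756.76 (dimensionless)

756.76 (dimensionless)


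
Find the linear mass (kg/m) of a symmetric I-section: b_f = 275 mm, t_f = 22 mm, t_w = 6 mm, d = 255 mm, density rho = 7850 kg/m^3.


A_flanges = 2 * 275 * 22 = 12100 mm^2
A_web = (255 - 2 * 22) * 6 = 1266 mm^2
A_total = 12100 + 1266 = 13366 mm^2 = 0.013366 m^2
Weight = rho * A = 7850 * 0.013366 = 104.9231 kg/m

104.9231 kg/m


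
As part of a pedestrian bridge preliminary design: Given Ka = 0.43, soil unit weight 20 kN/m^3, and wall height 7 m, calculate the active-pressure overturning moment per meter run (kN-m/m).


Pa = 0.5 * Ka * gamma * H^2
= 0.5 * 0.43 * 20 * 7^2
= 210.7 kN/m
Arm = H / 3 = 7 / 3 = 2.3333 m
Mo = Pa * arm = Pa * H / 3 = 210.7 * 7 / 3 = 491.6333 kN-m/m

491.6333 kN-m/m


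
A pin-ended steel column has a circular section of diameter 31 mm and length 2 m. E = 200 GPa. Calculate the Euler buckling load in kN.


I = pi * d^4 / 64 = 45333.23 mm^4
L = 2000.0 mm
P_cr = pi^2 * E * I / L^2
= 9.8696 * 200000.0 * 45333.23 / 2000.0^2
= 22371.05 N = 22.3711 kN

22.3711 kN


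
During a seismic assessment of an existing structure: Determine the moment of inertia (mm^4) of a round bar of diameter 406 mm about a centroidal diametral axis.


r = d / 2 = 406 / 2 = 203.0 mm
I = pi * r^4 / 4 = pi * 203.0^4 / 4
= 1333748773.37 mm^4

1333748773.37 mm^4


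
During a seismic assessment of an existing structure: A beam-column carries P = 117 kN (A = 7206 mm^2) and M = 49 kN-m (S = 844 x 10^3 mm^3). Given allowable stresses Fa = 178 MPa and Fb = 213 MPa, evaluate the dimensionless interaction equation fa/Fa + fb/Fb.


f_a = P / A = 117000.0 / 7206 = 16.2365 MPa
f_b = M / S = 49000000.0 / 844000.0 = 58.0569 MPa
Ratio = f_a / Fa + f_b / Fb
= 16.2365 / 178 + 58.0569 / 213
= 0.3638 (dimensionless)

0.3638 (dimensionless)


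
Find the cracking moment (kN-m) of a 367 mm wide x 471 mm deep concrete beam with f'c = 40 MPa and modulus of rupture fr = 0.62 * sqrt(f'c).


fr = 0.62 * sqrt(40) = 0.62 * 6.3246 = 3.9212 MPa
I = 367 * 471^3 / 12 = 3195564144.75 mm^4
y_t = 235.5 mm
M_cr = fr * I / y_t = 3.9212 * 3195564144.75 / 235.5 N-mm
= 53.2082 kN-m

53.2082 kN-m


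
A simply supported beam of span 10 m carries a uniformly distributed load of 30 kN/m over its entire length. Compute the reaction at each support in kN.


Total load = w * L = 30 * 10 = 300 kN
By symmetry, each reaction R = total / 2 = 300 / 2 = 150.0 kN

150.0 kN


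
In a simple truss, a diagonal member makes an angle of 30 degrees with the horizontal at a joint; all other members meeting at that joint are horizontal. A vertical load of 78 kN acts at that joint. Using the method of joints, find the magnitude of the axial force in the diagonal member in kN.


At the joint, only the diagonal has a vertical component, so vertical equilibrium gives:
F * sin(30) = 78
F = 78 / sin(30)
= 78 / 0.5
= 156.0 kN

156.0 kN


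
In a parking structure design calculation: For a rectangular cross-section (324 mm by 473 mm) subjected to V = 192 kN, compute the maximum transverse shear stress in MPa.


A = b * h = 324 * 473 = 153252 mm^2
V = 192 kN = 192000.0 N
tau_max = 1.5 * V / A = 1.5 * 192000.0 / 153252
= 1.8793 MPa

1.8793 MPa


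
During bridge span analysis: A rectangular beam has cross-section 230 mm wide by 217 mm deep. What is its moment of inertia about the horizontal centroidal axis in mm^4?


I = b * h^3 / 12
= 230 * 217^3 / 12
= 230 * 10218313 / 12
= 195850999.17 mm^4

195850999.17 mm^4


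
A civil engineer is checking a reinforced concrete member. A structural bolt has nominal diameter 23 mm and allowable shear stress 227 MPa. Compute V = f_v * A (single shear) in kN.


A = pi * d^2 / 4 = pi * 23^2 / 4 = 415.4756 mm^2
V = f_v * A / 1000 = 227 * 415.4756 / 1000
= 94.313 kN

94.313 kN


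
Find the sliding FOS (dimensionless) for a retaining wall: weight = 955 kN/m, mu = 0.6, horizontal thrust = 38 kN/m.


Resisting force = mu * W = 0.6 * 955 = 573.0 kN/m
FOS = Resisting / Driving = 573.0 / 38
= 15.0789 (dimensionless)

15.0789 (dimensionless)


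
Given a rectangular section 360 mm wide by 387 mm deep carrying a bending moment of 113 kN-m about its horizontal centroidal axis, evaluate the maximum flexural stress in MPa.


I = b * h^3 / 12 = 360 * 387^3 / 12 = 1738818090.0 mm^4
y = h / 2 = 387 / 2 = 193.5 mm
M = 113 kN-m = 113000000.0 N-mm
sigma = M * y / I = 113000000.0 * 193.5 / 1738818090.0
= 12.57 MPa

12.57 MPa


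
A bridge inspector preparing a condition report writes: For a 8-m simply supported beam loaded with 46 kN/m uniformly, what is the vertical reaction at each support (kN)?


Total load = w * L = 46 * 8 = 368 kN
By symmetry, each reaction R = total / 2 = 368 / 2 = 184.0 kN

184.0 kN


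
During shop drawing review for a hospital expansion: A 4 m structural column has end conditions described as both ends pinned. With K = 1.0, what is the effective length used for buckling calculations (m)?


L_eff = K * L
= 1.0 * 4
= 4.0 m

4.0 m


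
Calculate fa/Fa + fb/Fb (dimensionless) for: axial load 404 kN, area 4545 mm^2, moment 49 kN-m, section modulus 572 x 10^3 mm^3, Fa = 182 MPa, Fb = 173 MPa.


f_a = P / A = 404000.0 / 4545 = 88.8889 MPa
f_b = M / S = 49000000.0 / 572000.0 = 85.6643 MPa
Ratio = f_a / Fa + f_b / Fb
= 88.8889 / 182 + 85.6643 / 173
= 0.9836 (dimensionless)

0.9836 (dimensionless)


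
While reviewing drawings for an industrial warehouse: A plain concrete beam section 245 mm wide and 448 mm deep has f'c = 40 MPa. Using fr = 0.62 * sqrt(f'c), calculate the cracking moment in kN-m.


fr = 0.62 * sqrt(40) = 0.62 * 6.3246 = 3.9212 MPa
I = 245 * 448^3 / 12 = 1835772586.67 mm^4
y_t = 224.0 mm
M_cr = fr * I / y_t = 3.9212 * 1835772586.67 / 224.0 N-mm
= 32.1361 kN-m

32.1361 kN-m


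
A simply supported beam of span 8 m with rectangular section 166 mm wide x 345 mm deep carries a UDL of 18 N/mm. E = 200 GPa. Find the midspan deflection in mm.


I = 166 * 345^3 / 12 = 568046812.5 mm^4
L = 8000.0 mm, w = 18 N/mm, E = 200000.0 MPa
delta = 5 * w * L^4 / (384 * E * I)
= 5 * 18 * 8000.0^4 / (384 * 200000.0 * 568046812.5)
= 8.45 mm

8.45 mm


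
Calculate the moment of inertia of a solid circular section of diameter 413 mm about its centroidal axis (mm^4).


r = d / 2 = 413 / 2 = 206.5 mm
I = pi * r^4 / 4 = pi * 206.5^4 / 4
= 1428137770.76 mm^4

1428137770.76 mm^4


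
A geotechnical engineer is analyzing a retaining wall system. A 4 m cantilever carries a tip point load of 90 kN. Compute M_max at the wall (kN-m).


For a cantilever with a point load at the free end:
M_max = P * L = 90 * 4 = 360 kN-m

360 kN-m


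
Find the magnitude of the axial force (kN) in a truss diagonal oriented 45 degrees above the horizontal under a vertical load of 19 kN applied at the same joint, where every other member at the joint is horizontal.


At the joint, only the diagonal has a vertical component, so vertical equilibrium gives:
F * sin(45) = 19
F = 19 / sin(45)
= 19 / 0.707107
= 26.87 kN

26.87 kN


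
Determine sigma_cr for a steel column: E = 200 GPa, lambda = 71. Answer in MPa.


sigma_cr = pi^2 * E / lambda^2
= 9.8696 * 200000.0 / 71^2
= 9.8696 * 200000.0 / 5041
= 391.5733 MPa

391.5733 MPa


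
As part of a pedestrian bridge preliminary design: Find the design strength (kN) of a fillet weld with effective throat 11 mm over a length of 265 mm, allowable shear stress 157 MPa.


Strength = throat * length * allowable stress
= 11 * 265 * 157 N
= 457655 N
= 457.65 kN

457.65 kN


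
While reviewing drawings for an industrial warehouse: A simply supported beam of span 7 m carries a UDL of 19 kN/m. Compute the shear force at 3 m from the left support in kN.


R_A = w * L / 2 = 19 * 7 / 2 = 66.5 kN
V(x) = R_A - w * x = 66.5 - 19 * 3
= 9.5 kN

9.5 kN


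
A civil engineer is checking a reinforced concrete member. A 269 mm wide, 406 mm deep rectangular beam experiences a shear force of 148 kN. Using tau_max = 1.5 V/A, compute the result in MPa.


A = b * h = 269 * 406 = 109214 mm^2
V = 148 kN = 148000.0 N
tau_max = 1.5 * V / A = 1.5 * 148000.0 / 109214
= 2.0327 MPa

2.0327 MPa


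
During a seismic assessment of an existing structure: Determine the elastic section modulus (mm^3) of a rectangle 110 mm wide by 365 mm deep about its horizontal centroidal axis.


S = b * h^2 / 6
= 110 * 365^2 / 6
= 110 * 133225 / 6
= 2442458.33 mm^3

2442458.33 mm^3


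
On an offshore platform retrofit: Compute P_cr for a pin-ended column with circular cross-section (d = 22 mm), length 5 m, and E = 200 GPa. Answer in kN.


I = pi * d^4 / 64 = 11499.01 mm^4
L = 5000.0 mm
P_cr = pi^2 * E * I / L^2
= 9.8696 * 200000.0 * 11499.01 / 5000.0^2
= 907.93 N = 0.9079 kN

0.9079 kN


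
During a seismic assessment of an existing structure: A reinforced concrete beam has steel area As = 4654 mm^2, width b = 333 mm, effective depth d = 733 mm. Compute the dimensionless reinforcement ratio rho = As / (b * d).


rho = As / (b * d)
= 4654 / (333 * 733)
= 4654 / 244089
= 0.019067 (dimensionless)

0.019067 (dimensionless)


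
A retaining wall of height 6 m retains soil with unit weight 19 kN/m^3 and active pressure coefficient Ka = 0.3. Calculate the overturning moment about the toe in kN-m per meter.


Pa = 0.5 * Ka * gamma * H^2
= 0.5 * 0.3 * 19 * 6^2
= 102.6 kN/m
Arm = H / 3 = 6 / 3 = 2.0 m
Mo = Pa * arm = Pa * H / 3 = 102.6 * 6 / 3 = 205.2 kN-m/m

205.2 kN-m/m


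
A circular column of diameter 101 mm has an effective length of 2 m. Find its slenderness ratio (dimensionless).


Radius of gyration r = d / 4 = 101 / 4 = 25.25 mm
L_eff = 2000.0 mm
Slenderness ratio = L / r = 2000.0 / 25.25 = 79.21 (dimensionless)

79.21 (dimensionless)


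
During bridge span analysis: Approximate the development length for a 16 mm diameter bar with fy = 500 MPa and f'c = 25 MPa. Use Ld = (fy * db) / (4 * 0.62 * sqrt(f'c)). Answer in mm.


Ld = (fy * db) / (4 * 0.62 * sqrt(f'c))
= (500 * 16) / (4 * 0.62 * sqrt(25))
= 8000 / 12.4
= 645.16 mm

645.16 mm


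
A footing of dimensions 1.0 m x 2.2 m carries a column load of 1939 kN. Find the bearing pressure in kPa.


A = 1.0 * 2.2 = 2.2 m^2
q = P / A = 1939 / 2.2
= 881.3636 kPa

881.3636 kPa


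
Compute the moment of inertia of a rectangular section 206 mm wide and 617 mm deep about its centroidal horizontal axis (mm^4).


I = b * h^3 / 12
= 206 * 617^3 / 12
= 206 * 234885113 / 12
= 4032194439.83 mm^4

4032194439.83 mm^4


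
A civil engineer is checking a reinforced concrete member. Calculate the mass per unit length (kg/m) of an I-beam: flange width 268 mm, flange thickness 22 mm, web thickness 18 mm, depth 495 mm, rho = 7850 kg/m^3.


A_flanges = 2 * 268 * 22 = 11792 mm^2
A_web = (495 - 2 * 22) * 18 = 8118 mm^2
A_total = 11792 + 8118 = 19910 mm^2 = 0.019910 m^2
Weight = rho * A = 7850 * 0.019910 = 156.2935 kg/m

156.2935 kg/m


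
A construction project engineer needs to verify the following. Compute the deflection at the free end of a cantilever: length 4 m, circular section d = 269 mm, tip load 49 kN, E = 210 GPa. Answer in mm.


I = pi * d^4 / 64 = pi * 269^4 / 64 = 257027160.69 mm^4
L = 4000.0 mm, P = 49000.0 N, E = 210000.0 MPa
delta = P * L^3 / (3 * E * I)
= 49000.0 * 4000.0^3 / (3 * 210000.0 * 257027160.69)
= 19.3667 mm

19.3667 mm


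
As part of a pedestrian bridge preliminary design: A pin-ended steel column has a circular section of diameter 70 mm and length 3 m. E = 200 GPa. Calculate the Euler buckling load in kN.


I = pi * d^4 / 64 = 1178588.12 mm^4
L = 3000.0 mm
P_cr = pi^2 * E * I / L^2
= 9.8696 * 200000.0 * 1178588.12 / 3000.0^2
= 258493.3 N = 258.4933 kN

258.4933 kN


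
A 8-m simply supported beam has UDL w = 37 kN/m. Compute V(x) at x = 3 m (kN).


R_A = w * L / 2 = 37 * 8 / 2 = 148.0 kN
V(x) = R_A - w * x = 148.0 - 37 * 3
= 37.0 kN

37.0 kN


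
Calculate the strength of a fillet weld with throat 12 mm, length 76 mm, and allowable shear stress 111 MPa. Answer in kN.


Strength = throat * length * allowable stress
= 12 * 76 * 111 N
= 101232 N
= 101.23 kN

101.23 kN


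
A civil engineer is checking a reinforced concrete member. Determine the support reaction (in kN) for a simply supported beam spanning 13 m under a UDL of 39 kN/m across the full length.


Total load = w * L = 39 * 13 = 507 kN
By symmetry, each reaction R = total / 2 = 507 / 2 = 253.5 kN

253.5 kN


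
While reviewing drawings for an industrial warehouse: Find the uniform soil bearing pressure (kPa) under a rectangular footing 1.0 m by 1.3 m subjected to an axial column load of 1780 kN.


A = 1.0 * 1.3 = 1.3 m^2
q = P / A = 1780 / 1.3
= 1369.2308 kPa

1369.2308 kPa


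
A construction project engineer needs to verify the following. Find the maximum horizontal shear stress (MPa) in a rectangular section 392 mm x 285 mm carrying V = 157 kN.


A = b * h = 392 * 285 = 111720 mm^2
V = 157 kN = 157000.0 N
tau_max = 1.5 * V / A = 1.5 * 157000.0 / 111720
= 2.1079 MPa

2.1079 MPa


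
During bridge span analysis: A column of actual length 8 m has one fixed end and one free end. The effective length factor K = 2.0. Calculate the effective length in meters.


L_eff = K * L
= 2.0 * 8
= 16.0 m

16.0 m


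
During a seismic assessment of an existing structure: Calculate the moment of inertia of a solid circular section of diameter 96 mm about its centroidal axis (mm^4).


r = d / 2 = 96 / 2 = 48.0 mm
I = pi * r^4 / 4 = pi * 48.0^4 / 4
= 4169220.18 mm^4

4169220.18 mm^4


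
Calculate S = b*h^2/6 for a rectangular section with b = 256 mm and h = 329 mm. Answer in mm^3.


S = b * h^2 / 6
= 256 * 329^2 / 6
= 256 * 108241 / 6
= 4618282.67 mm^3

4618282.67 mm^3


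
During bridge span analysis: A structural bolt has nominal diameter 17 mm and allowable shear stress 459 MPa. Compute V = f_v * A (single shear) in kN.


A = pi * d^2 / 4 = pi * 17^2 / 4 = 226.9801 mm^2
V = f_v * A / 1000 = 459 * 226.9801 / 1000
= 104.1839 kN

104.1839 kN


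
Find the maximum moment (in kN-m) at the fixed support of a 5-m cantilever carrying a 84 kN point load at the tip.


For a cantilever with a point load at the free end:
M_max = P * L = 84 * 5 = 420 kN-m

420 kN-m


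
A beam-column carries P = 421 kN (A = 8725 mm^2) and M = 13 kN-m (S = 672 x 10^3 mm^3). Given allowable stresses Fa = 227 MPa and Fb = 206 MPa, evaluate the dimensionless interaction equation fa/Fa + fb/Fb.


f_a = P / A = 421000.0 / 8725 = 48.2521 MPa
f_b = M / S = 13000000.0 / 672000.0 = 19.3452 MPa
Ratio = f_a / Fa + f_b / Fb
= 48.2521 / 227 + 19.3452 / 206
= 0.3065 (dimensionless)

0.3065 (dimensionless)


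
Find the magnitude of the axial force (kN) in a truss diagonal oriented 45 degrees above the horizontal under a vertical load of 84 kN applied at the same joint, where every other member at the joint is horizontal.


At the joint, only the diagonal has a vertical component, so vertical equilibrium gives:
F * sin(45) = 84
F = 84 / sin(45)
= 84 / 0.707107
= 118.79 kN

118.79 kN


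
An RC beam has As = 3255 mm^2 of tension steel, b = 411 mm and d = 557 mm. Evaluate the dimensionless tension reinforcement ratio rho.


rho = As / (b * d)
= 3255 / (411 * 557)
= 3255 / 228927
= 0.014219 (dimensionless)

0.014219 (dimensionless)


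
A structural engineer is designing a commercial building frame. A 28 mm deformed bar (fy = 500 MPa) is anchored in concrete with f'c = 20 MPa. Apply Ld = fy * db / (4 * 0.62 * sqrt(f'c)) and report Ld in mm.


Ld = (fy * db) / (4 * 0.62 * sqrt(f'c))
= (500 * 28) / (4 * 0.62 * sqrt(20))
= 14000 / 11.0909
= 1262.3 mm

1262.3 mm


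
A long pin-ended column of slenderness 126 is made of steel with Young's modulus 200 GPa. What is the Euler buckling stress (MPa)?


sigma_cr = pi^2 * E / lambda^2
= 9.8696 * 200000.0 / 126^2
= 9.8696 * 200000.0 / 15876
= 124.3336 MPa

124.3336 MPa


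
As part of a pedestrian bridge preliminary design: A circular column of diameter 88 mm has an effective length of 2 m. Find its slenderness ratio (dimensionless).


Radius of gyration r = d / 4 = 88 / 4 = 22.0 mm
L_eff = 2000.0 mm
Slenderness ratio = L / r = 2000.0 / 22.0 = 90.91 (dimensionless)

90.91 (dimensionless)


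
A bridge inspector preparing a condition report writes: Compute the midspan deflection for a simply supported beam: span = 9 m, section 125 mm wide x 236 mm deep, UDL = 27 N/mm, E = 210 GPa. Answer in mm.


I = 125 * 236^3 / 12 = 136919333.33 mm^4
L = 9000.0 mm, w = 27 N/mm, E = 210000.0 MPa
delta = 5 * w * L^4 / (384 * E * I)
= 5 * 27 * 9000.0^4 / (384 * 210000.0 * 136919333.33)
= 80.2211 mm

80.2211 mm


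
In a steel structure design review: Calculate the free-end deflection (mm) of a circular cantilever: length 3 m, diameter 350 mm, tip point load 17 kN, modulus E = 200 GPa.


I = pi * d^4 / 64 = pi * 350^4 / 64 = 736617574.34 mm^4
L = 3000.0 mm, P = 17000.0 N, E = 200000.0 MPa
delta = P * L^3 / (3 * E * I)
= 17000.0 * 3000.0^3 / (3 * 200000.0 * 736617574.34)
= 1.0385 mm

1.0385 mm


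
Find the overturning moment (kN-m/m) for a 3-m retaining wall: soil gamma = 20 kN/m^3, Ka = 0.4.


Pa = 0.5 * Ka * gamma * H^2
= 0.5 * 0.4 * 20 * 3^2
= 36.0 kN/m
Arm = H / 3 = 3 / 3 = 1.0 m
Mo = Pa * arm = Pa * H / 3 = 36.0 * 3 / 3 = 36.0 kN-m/m

36.0 kN-m/m


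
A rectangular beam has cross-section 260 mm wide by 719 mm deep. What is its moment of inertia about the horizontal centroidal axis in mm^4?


I = b * h^3 / 12
= 260 * 719^3 / 12
= 260 * 371694959 / 12
= 8053390778.33 mm^4

8053390778.33 mm^4


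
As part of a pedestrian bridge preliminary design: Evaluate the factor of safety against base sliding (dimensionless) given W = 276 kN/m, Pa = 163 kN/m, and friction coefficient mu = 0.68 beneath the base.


Resisting force = mu * W = 0.68 * 276 = 187.68 kN/m
FOS = Resisting / Driving = 187.68 / 163
= 1.1514 (dimensionless)

1.1514 (dimensionless)


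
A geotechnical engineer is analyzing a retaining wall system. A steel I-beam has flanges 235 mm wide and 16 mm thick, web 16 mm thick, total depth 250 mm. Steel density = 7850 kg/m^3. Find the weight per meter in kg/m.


A_flanges = 2 * 235 * 16 = 7520 mm^2
A_web = (250 - 2 * 16) * 16 = 3488 mm^2
A_total = 7520 + 3488 = 11008 mm^2 = 0.011008 m^2
Weight = rho * A = 7850 * 0.011008 = 86.4128 kg/m

86.4128 kg/m


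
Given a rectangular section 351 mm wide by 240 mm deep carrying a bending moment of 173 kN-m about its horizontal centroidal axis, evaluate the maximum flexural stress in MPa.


I = b * h^3 / 12 = 351 * 240^3 / 12 = 404352000.0 mm^4
y = h / 2 = 240 / 2 = 120.0 mm
M = 173 kN-m = 173000000.0 N-mm
sigma = M * y / I = 173000000.0 * 120.0 / 404352000.0
= 51.34 MPa

51.34 MPa


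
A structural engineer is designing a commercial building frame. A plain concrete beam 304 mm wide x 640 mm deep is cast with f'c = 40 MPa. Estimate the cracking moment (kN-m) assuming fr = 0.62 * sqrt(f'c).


fr = 0.62 * sqrt(40) = 0.62 * 6.3246 = 3.9212 MPa
I = 304 * 640^3 / 12 = 6640981333.33 mm^4
y_t = 320.0 mm
M_cr = fr * I / y_t = 3.9212 * 6640981333.33 / 320.0 N-mm
= 81.3774 kN-m

81.3774 kN-m


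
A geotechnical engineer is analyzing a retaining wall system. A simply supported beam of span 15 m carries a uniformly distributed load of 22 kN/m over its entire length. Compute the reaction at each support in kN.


Total load = w * L = 22 * 15 = 330 kN
By symmetry, each reaction R = total / 2 = 330 / 2 = 165.0 kN

165.0 kN


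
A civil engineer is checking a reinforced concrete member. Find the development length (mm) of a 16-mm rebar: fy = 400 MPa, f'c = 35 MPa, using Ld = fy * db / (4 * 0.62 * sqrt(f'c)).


Ld = (fy * db) / (4 * 0.62 * sqrt(f'c))
= (400 * 16) / (4 * 0.62 * sqrt(35))
= 6400 / 14.6719
= 436.21 mm

436.21 mm


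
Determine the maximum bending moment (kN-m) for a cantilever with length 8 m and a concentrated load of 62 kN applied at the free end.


For a cantilever with a point load at the free end:
M_max = P * L = 62 * 8 = 496 kN-m

496 kN-m


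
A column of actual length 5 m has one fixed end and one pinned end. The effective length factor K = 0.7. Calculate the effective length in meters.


L_eff = K * L
= 0.7 * 5
= 3.5 m

3.5 m


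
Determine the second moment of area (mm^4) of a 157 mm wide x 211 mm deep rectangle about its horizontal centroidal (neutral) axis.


I = b * h^3 / 12
= 157 * 211^3 / 12
= 157 * 9393931 / 12
= 122903930.58 mm^4

122903930.58 mm^4


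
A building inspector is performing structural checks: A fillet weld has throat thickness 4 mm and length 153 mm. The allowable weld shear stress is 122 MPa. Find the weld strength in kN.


Strength = throat * length * allowable stress
= 4 * 153 * 122 N
= 74664 N
= 74.66 kN

74.66 kN


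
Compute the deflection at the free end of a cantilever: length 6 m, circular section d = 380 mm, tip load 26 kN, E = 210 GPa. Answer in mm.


I = pi * d^4 / 64 = pi * 380^4 / 64 = 1023538740.52 mm^4
L = 6000.0 mm, P = 26000.0 N, E = 210000.0 MPa
delta = P * L^3 / (3 * E * I)
= 26000.0 * 6000.0^3 / (3 * 210000.0 * 1023538740.52)
= 8.7093 mm

8.7093 mm


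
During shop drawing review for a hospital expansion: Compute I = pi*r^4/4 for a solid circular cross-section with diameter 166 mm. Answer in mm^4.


r = d / 2 = 166 / 2 = 83.0 mm
I = pi * r^4 / 4 = pi * 83.0^4 / 4
= 37273678.15 mm^4

37273678.15 mm^4


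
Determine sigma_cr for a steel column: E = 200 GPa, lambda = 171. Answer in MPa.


sigma_cr = pi^2 * E / lambda^2
= 9.8696 * 200000.0 / 171^2
= 9.8696 * 200000.0 / 29241
= 67.5052 MPa

67.5052 MPa


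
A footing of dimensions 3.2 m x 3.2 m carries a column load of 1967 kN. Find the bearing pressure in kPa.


A = 3.2 * 3.2 = 10.24 m^2
q = P / A = 1967 / 10.24
= 192.0898 kPa

192.0898 kPa


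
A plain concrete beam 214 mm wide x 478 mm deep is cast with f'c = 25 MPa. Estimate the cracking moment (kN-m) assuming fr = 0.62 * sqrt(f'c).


fr = 0.62 * sqrt(25) = 0.62 * 5.0 = 3.1 MPa
I = 214 * 478^3 / 12 = 1947673777.33 mm^4
y_t = 239.0 mm
M_cr = fr * I / y_t = 3.1 * 1947673777.33 / 239.0 N-mm
= 25.2627 kN-m

25.2627 kN-m


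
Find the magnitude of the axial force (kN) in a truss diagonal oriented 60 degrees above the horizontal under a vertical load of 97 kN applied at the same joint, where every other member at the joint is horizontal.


At the joint, only the diagonal has a vertical component, so vertical equilibrium gives:
F * sin(60) = 97
F = 97 / sin(60)
= 97 / 0.866025
= 112.01 kN

112.01 kN


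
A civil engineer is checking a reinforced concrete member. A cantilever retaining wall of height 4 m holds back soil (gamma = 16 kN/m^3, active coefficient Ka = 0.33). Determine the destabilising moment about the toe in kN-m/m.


Pa = 0.5 * Ka * gamma * H^2
= 0.5 * 0.33 * 16 * 4^2
= 42.24 kN/m
Arm = H / 3 = 4 / 3 = 1.3333 m
Mo = Pa * arm = Pa * H / 3 = 42.24 * 4 / 3 = 56.32 kN-m/m

56.32 kN-m/m


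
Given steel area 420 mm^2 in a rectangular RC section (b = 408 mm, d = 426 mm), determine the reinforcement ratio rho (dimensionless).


rho = As / (b * d)
= 420 / (408 * 426)
= 420 / 173808
= 0.002416 (dimensionless)

0.002416 (dimensionless)


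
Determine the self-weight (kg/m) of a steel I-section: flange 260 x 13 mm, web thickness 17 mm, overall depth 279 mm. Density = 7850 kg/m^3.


A_flanges = 2 * 260 * 13 = 6760 mm^2
A_web = (279 - 2 * 13) * 17 = 4301 mm^2
A_total = 6760 + 4301 = 11061 mm^2 = 0.011061 m^2
Weight = rho * A = 7850 * 0.011061 = 86.8289 kg/m

86.8289 kg/m


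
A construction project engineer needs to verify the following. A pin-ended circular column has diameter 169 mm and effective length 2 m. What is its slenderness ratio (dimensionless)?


Radius of gyration r = d / 4 = 169 / 4 = 42.25 mm
L_eff = 2000.0 mm
Slenderness ratio = L / r = 2000.0 / 42.25 = 47.34 (dimensionless)

47.34 (dimensionless)


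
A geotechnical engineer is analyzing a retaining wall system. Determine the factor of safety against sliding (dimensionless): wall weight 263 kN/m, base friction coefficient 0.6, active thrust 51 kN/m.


Resisting force = mu * W = 0.6 * 263 = 157.8 kN/m
FOS = Resisting / Driving = 157.8 / 51
= 3.0941 (dimensionless)

3.0941 (dimensionless)


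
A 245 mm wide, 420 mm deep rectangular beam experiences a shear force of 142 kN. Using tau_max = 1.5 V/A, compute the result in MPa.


A = b * h = 245 * 420 = 102900 mm^2
V = 142 kN = 142000.0 N
tau_max = 1.5 * V / A = 1.5 * 142000.0 / 102900
= 2.07 MPa

2.07 MPa


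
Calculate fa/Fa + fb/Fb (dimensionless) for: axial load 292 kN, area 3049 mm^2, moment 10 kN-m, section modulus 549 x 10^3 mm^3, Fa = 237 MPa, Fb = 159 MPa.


f_a = P / A = 292000.0 / 3049 = 95.7691 MPa
f_b = M / S = 10000000.0 / 549000.0 = 18.2149 MPa
Ratio = f_a / Fa + f_b / Fb
= 95.7691 / 237 + 18.2149 / 159
= 0.5186 (dimensionless)

0.5186 (dimensionless)


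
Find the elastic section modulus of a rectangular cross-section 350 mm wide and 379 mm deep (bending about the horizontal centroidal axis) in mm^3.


S = b * h^2 / 6
= 350 * 379^2 / 6
= 350 * 143641 / 6
= 8379058.33 mm^3

8379058.33 mm^3


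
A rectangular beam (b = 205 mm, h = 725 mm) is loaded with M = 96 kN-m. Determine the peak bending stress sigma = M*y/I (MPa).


I = b * h^3 / 12 = 205 * 725^3 / 12 = 6510084635.42 mm^4
y = h / 2 = 725 / 2 = 362.5 mm
M = 96 kN-m = 96000000.0 N-mm
sigma = M * y / I = 96000000.0 * 362.5 / 6510084635.42
= 5.35 MPa

5.35 MPa


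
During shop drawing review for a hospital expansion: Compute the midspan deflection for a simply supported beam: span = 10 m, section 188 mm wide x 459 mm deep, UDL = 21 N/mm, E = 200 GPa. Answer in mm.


I = 188 * 459^3 / 12 = 1515007071.0 mm^4
L = 10000.0 mm, w = 21 N/mm, E = 200000.0 MPa
delta = 5 * w * L^4 / (384 * E * I)
= 5 * 21 * 10000.0^4 / (384 * 200000.0 * 1515007071.0)
= 9.0243 mm

9.0243 mm


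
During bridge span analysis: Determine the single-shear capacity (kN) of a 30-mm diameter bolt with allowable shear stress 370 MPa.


A = pi * d^2 / 4 = pi * 30^2 / 4 = 706.8583 mm^2
V = f_v * A / 1000 = 370 * 706.8583 / 1000
= 261.5376 kN

261.5376 kN


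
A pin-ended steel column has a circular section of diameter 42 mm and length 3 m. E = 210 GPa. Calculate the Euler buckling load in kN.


I = pi * d^4 / 64 = 152745.02 mm^4
L = 3000.0 mm
P_cr = pi^2 * E * I / L^2
= 9.8696 * 210000.0 * 152745.02 / 3000.0^2
= 35175.77 N = 35.1758 kN

35.1758 kN


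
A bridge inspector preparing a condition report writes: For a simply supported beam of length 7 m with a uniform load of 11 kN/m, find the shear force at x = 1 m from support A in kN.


R_A = w * L / 2 = 11 * 7 / 2 = 38.5 kN
V(x) = R_A - w * x = 38.5 - 11 * 1
= 27.5 kN

27.5 kN


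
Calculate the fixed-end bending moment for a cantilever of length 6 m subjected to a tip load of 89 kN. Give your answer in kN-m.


For a cantilever with a point load at the free end:
M_max = P * L = 89 * 6 = 534 kN-m

534 kN-m


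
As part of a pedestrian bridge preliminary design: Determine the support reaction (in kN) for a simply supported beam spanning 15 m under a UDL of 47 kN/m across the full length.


Total load = w * L = 47 * 15 = 705 kN
By symmetry, each reaction R = total / 2 = 705 / 2 = 352.5 kN

352.5 kN


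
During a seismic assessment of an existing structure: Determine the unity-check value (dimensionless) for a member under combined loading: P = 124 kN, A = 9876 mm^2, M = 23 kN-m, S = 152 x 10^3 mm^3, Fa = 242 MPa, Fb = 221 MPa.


f_a = P / A = 124000.0 / 9876 = 12.5557 MPa
f_b = M / S = 23000000.0 / 152000.0 = 151.3158 MPa
Ratio = f_a / Fa + f_b / Fb
= 12.5557 / 242 + 151.3158 / 221
= 0.7366 (dimensionless)

0.7366 (dimensionless)


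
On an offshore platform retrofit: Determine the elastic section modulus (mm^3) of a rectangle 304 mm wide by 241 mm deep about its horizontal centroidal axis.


S = b * h^2 / 6
= 304 * 241^2 / 6
= 304 * 58081 / 6
= 2942770.67 mm^3

2942770.67 mm^3


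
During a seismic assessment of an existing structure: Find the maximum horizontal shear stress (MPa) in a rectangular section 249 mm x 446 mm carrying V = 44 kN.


A = b * h = 249 * 446 = 111054 mm^2
V = 44 kN = 44000.0 N
tau_max = 1.5 * V / A = 1.5 * 44000.0 / 111054
= 0.5943 MPa

0.5943 MPa


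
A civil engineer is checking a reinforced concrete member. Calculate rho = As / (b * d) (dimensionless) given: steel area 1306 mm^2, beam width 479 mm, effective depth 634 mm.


rho = As / (b * d)
= 1306 / (479 * 634)
= 1306 / 303686
= 0.0043 (dimensionless)

0.0043 (dimensionless)


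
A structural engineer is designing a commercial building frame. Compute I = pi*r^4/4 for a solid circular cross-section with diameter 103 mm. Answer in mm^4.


r = d / 2 = 103 / 2 = 51.5 mm
I = pi * r^4 / 4 = pi * 51.5^4 / 4
= 5524828.45 mm^4

5524828.45 mm^4


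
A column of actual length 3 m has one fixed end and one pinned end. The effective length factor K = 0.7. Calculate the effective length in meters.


L_eff = K * L
= 0.7 * 3
= 2.1 m

2.1 m


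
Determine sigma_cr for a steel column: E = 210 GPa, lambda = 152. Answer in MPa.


sigma_cr = pi^2 * E / lambda^2
= 9.8696 * 210000.0 / 152^2
= 9.8696 * 210000.0 / 23104
= 89.7081 MPa

89.7081 MPa


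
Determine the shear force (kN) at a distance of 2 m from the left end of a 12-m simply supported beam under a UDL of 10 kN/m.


R_A = w * L / 2 = 10 * 12 / 2 = 60.0 kN
V(x) = R_A - w * x = 60.0 - 10 * 2
= 40.0 kN

40.0 kN


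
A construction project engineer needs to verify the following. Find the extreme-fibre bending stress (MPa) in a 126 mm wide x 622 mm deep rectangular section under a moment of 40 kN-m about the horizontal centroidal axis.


I = b * h^3 / 12 = 126 * 622^3 / 12 = 2526739404.0 mm^4
y = h / 2 = 622 / 2 = 311.0 mm
M = 40 kN-m = 40000000.0 N-mm
sigma = M * y / I = 40000000.0 * 311.0 / 2526739404.0
= 4.92 MPa

4.92 MPa


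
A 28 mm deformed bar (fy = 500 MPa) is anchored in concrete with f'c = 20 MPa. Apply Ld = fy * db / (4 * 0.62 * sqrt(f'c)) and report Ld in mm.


Ld = (fy * db) / (4 * 0.62 * sqrt(f'c))
= (500 * 28) / (4 * 0.62 * sqrt(20))
= 14000 / 11.0909
= 1262.3 mm

1262.3 mm


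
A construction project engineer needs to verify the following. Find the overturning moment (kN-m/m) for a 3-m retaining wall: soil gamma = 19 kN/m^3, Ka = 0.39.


Pa = 0.5 * Ka * gamma * H^2
= 0.5 * 0.39 * 19 * 3^2
= 33.345 kN/m
Arm = H / 3 = 3 / 3 = 1.0 m
Mo = Pa * arm = Pa * H / 3 = 33.345 * 3 / 3 = 33.345 kN-m/m

33.345 kN-m/m


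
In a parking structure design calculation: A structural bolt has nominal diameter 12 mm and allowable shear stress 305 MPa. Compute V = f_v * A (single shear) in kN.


A = pi * d^2 / 4 = pi * 12^2 / 4 = 113.0973 mm^2
V = f_v * A / 1000 = 305 * 113.0973 / 1000
= 34.4947 kN

34.4947 kN


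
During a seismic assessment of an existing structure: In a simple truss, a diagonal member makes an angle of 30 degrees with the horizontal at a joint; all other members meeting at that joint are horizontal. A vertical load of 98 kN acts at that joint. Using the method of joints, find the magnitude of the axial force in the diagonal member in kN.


At the joint, only the diagonal has a vertical component, so vertical equilibrium gives:
F * sin(30) = 98
F = 98 / sin(30)
= 98 / 0.5
= 196.0 kN

196.0 kN


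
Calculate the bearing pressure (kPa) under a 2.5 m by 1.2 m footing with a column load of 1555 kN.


A = 2.5 * 1.2 = 3.0 m^2
q = P / A = 1555 / 3.0
= 518.3333 kPa

518.3333 kPa


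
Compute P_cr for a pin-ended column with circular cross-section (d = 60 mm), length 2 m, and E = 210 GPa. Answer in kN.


I = pi * d^4 / 64 = 636172.51 mm^4
L = 2000.0 mm
P_cr = pi^2 * E * I / L^2
= 9.8696 * 210000.0 * 636172.51 / 2000.0^2
= 329635.48 N = 329.6355 kN

329.6355 kN


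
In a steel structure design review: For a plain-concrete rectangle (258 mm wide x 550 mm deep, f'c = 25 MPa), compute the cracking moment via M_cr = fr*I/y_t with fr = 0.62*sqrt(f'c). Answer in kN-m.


fr = 0.62 * sqrt(25) = 0.62 * 5.0 = 3.1 MPa
I = 258 * 550^3 / 12 = 3577062500.0 mm^4
y_t = 275.0 mm
M_cr = fr * I / y_t = 3.1 * 3577062500.0 / 275.0 N-mm
= 40.3233 kN-m

40.3233 kN-m


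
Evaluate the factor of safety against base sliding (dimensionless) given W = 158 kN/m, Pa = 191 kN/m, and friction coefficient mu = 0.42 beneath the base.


Resisting force = mu * W = 0.42 * 158 = 66.36 kN/m
FOS = Resisting / Driving = 66.36 / 191
= 0.3474 (dimensionless)

0.3474 (dimensionless)


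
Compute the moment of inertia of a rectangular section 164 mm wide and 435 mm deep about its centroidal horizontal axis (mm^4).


I = b * h^3 / 12
= 164 * 435^3 / 12
= 164 * 82312875 / 12
= 1124942625.0 mm^4

1124942625.0 mm^4


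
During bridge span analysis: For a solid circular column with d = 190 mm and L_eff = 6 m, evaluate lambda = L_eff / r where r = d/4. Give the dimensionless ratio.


Radius of gyration r = d / 4 = 190 / 4 = 47.5 mm
L_eff = 6000.0 mm
Slenderness ratio = L / r = 6000.0 / 47.5 = 126.32 (dimensionless)

126.32 (dimensionless)


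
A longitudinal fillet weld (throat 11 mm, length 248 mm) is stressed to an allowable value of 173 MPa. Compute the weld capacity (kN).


Strength = throat * length * allowable stress
= 11 * 248 * 173 N
= 471944 N
= 471.94 kN

471.94 kN


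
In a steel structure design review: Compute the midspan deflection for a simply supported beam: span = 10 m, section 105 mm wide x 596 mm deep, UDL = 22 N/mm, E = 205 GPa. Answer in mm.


I = 105 * 596^3 / 12 = 1852451440.0 mm^4
L = 10000.0 mm, w = 22 N/mm, E = 205000.0 MPa
delta = 5 * w * L^4 / (384 * E * I)
= 5 * 22 * 10000.0^4 / (384 * 205000.0 * 1852451440.0)
= 7.5433 mm

7.5433 mm


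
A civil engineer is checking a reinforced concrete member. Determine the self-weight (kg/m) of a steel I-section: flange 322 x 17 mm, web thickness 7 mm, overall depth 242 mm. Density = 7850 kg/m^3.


A_flanges = 2 * 322 * 17 = 10948 mm^2
A_web = (242 - 2 * 17) * 7 = 1456 mm^2
A_total = 10948 + 1456 = 12404 mm^2 = 0.012404 m^2
Weight = rho * A = 7850 * 0.012404 = 97.3714 kg/m

97.3714 kg/m


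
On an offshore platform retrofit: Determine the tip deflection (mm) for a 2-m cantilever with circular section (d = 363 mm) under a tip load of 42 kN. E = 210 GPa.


I = pi * d^4 / 64 = pi * 363^4 / 64 = 852307674.19 mm^4
L = 2000.0 mm, P = 42000.0 N, E = 210000.0 MPa
delta = P * L^3 / (3 * E * I)
= 42000.0 * 2000.0^3 / (3 * 210000.0 * 852307674.19)
= 0.6258 mm

0.6258 mm


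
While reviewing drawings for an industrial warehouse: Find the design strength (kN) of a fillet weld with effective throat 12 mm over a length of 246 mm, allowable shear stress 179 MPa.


Strength = throat * length * allowable stress
= 12 * 246 * 179 N
= 528408 N
= 528.41 kN

528.41 kN


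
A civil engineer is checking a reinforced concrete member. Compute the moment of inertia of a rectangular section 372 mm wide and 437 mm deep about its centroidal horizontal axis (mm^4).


I = b * h^3 / 12
= 372 * 437^3 / 12
= 372 * 83453453 / 12
= 2587057043.0 mm^4

2587057043.0 mm^4


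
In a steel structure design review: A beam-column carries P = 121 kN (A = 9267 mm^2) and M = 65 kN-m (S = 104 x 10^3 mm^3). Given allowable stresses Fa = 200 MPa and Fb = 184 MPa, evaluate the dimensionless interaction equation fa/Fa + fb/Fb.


f_a = P / A = 121000.0 / 9267 = 13.0571 MPa
f_b = M / S = 65000000.0 / 104000.0 = 625.0 MPa
Ratio = f_a / Fa + f_b / Fb
= 13.0571 / 200 + 625.0 / 184
= 3.462 (dimensionless)

3.462 (dimensionless)


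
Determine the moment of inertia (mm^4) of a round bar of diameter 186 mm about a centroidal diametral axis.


r = d / 2 = 186 / 2 = 93.0 mm
I = pi * r^4 / 4 = pi * 93.0^4 / 4
= 58751867.48 mm^4

58751867.48 mm^4


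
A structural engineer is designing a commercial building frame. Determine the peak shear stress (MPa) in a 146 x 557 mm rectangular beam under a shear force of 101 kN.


A = b * h = 146 * 557 = 81322 mm^2
V = 101 kN = 101000.0 N
tau_max = 1.5 * V / A = 1.5 * 101000.0 / 81322
= 1.863 MPa

1.863 MPa


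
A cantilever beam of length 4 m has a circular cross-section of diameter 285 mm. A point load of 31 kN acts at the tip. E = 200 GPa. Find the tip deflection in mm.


I = pi * d^4 / 64 = pi * 285^4 / 64 = 323854054.62 mm^4
L = 4000.0 mm, P = 31000.0 N, E = 200000.0 MPa
delta = P * L^3 / (3 * E * I)
= 31000.0 * 4000.0^3 / (3 * 200000.0 * 323854054.62)
= 10.2104 mm

10.2104 mm


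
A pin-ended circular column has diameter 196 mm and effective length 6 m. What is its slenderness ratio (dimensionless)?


Radius of gyration r = d / 4 = 196 / 4 = 49.0 mm
L_eff = 6000.0 mm
Slenderness ratio = L / r = 6000.0 / 49.0 = 122.45 (dimensionless)

122.45 (dimensionless)


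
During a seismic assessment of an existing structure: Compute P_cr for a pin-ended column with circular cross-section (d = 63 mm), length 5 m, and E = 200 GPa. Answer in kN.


I = pi * d^4 / 64 = 773271.66 mm^4
L = 5000.0 mm
P_cr = pi^2 * E * I / L^2
= 9.8696 * 200000.0 * 773271.66 / 5000.0^2
= 61055.08 N = 61.0551 kN

61.0551 kN


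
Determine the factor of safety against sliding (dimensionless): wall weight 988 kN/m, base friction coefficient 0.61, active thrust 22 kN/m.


Resisting force = mu * W = 0.61 * 988 = 602.68 kN/m
FOS = Resisting / Driving = 602.68 / 22
= 27.3945 (dimensionless)

27.3945 (dimensionless)


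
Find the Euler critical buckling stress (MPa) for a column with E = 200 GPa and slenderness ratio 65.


sigma_cr = pi^2 * E / lambda^2
= 9.8696 * 200000.0 / 65^2
= 9.8696 * 200000.0 / 4225
= 467.2002 MPa

467.2002 MPa


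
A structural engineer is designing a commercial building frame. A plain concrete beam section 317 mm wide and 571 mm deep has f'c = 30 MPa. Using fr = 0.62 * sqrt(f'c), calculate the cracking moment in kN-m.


fr = 0.62 * sqrt(30) = 0.62 * 5.4772 = 3.3959 MPa
I = 317 * 571^3 / 12 = 4917975273.92 mm^4
y_t = 285.5 mm
M_cr = fr * I / y_t = 3.3959 * 4917975273.92 / 285.5 N-mm
= 58.4969 kN-m

58.4969 kN-m


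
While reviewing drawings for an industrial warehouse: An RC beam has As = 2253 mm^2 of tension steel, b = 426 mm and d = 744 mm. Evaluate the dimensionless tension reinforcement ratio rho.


rho = As / (b * d)
= 2253 / (426 * 744)
= 2253 / 316944
= 0.007109 (dimensionless)

0.007109 (dimensionless)


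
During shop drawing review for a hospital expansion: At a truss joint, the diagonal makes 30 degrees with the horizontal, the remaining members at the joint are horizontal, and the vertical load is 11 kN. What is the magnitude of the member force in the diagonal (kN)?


At the joint, only the diagonal has a vertical component, so vertical equilibrium gives:
F * sin(30) = 11
F = 11 / sin(30)
= 11 / 0.5
= 22.0 kN

22.0 kN
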